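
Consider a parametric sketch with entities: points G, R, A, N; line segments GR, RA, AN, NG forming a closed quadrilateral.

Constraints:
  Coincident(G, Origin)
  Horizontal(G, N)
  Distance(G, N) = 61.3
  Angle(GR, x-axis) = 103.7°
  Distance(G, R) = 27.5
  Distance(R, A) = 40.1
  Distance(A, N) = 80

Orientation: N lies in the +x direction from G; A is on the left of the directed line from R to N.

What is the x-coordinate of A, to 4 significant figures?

11.45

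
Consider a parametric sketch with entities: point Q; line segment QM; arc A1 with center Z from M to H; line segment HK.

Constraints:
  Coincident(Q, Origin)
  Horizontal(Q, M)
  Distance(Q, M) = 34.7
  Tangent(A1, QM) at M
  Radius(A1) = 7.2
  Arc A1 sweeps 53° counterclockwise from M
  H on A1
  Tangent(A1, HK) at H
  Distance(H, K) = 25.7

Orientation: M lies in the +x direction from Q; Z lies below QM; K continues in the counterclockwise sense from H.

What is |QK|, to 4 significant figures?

27.00

Q is at the origin; QM is horizontal with |QM| = 34.7 and M on the +x side, so M = (34.70, 0.000). The tangent condition forces ZM to be normal to QM, so Z = M + (0, -7.2) = (34.70, -7.200). On A1, M sits at bearing 90° from Z; a 53° counterclockwise sweep puts H at bearing 143°, so H = Z + 7.2·(cos 143°, sin 143°) = (28.95, -2.867). The tangent condition forces ZH to be normal to HK, so HK runs along (−sin 143°, cos 143°); with |HK| = 25.7, K = (13.48, -23.39). Then |QK| = |K − Q| = 27.00.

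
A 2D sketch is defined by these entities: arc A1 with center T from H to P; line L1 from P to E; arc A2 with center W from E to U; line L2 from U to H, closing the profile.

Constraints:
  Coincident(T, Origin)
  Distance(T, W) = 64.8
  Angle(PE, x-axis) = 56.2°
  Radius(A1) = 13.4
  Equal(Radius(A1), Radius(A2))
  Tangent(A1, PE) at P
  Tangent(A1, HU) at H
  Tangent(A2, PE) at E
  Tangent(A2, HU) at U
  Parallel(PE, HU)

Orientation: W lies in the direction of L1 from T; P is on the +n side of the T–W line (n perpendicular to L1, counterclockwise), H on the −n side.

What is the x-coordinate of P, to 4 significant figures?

-11.14

The slot axis is L1's direction at 56.2°, so u = (cos 56.2°, sin 56.2°) = (0.5563, 0.8310) and n = (−sin 56.2°, cos 56.2°) = (-0.8310, 0.5563). T is at the origin and W lies 64.8 along u from T, so W = 64.8·u = (36.05, 53.85). Tangency of A1 to both parallel lines with radius 13.4 puts P and H at T ± 13.4·n: P = (-11.14, 7.454), H = (11.14, -7.454). So P.x = -11.14.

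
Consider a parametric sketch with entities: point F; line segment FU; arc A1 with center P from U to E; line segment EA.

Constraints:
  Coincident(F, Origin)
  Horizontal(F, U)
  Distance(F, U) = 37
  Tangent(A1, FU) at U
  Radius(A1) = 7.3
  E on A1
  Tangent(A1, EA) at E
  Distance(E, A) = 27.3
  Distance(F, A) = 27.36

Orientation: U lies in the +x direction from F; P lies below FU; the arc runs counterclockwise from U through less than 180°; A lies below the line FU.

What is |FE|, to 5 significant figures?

31.507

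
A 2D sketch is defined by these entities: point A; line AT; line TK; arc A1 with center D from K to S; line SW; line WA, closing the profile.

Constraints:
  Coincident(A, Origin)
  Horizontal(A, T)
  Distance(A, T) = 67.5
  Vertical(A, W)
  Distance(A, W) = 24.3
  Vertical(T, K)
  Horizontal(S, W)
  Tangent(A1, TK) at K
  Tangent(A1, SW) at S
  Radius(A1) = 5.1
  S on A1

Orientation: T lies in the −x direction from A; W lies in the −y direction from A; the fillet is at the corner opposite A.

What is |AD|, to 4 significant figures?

65.29

AW is vertical with |AW| = 24.3 and W on the −y side, so W = (0.000, -24.30). The virtual corner opposite A is at (-67.50, -24.30). A1 meets TK tangentially, so DK is at right angles to TK and since A1 is tangent to SW there, DS ⟂ SW, with radius 5.1, so the center D sits 5.1 in from both sides at D = (-62.40, -19.20). Then |AD| = |D − A| = 65.29.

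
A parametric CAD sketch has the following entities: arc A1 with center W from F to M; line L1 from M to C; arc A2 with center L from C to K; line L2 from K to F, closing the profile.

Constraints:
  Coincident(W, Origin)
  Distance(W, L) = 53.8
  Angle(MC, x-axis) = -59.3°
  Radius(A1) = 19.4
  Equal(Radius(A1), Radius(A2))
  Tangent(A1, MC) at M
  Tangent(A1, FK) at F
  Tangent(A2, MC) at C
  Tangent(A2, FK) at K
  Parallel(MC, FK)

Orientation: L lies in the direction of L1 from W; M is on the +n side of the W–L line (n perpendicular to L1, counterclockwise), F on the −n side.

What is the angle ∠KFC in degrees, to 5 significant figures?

35.799°

The slot axis is L1's direction at -59.3°, so u = (cos -59.3°, sin -59.3°) = (0.51054, -0.85985) and n = (−sin -59.3°, cos -59.3°) = (0.85985, 0.51054). W is at the origin and L lies 53.8 along u from W, so L = 53.8·u = (27.467, -46.260). Tangency of A1 to both parallel lines with radius 19.4 puts M and F at W ± 19.4·n: M = (16.681, 9.9045), F = (-16.681, -9.9045). Equal radii place C and K the same way about L: C = L + 19.4·n = (44.148, -36.356), K = L − 19.4·n = (10.786, -56.165). Then cos ∠KFC = FK·FC / (|FK||FC|), giving 35.799°.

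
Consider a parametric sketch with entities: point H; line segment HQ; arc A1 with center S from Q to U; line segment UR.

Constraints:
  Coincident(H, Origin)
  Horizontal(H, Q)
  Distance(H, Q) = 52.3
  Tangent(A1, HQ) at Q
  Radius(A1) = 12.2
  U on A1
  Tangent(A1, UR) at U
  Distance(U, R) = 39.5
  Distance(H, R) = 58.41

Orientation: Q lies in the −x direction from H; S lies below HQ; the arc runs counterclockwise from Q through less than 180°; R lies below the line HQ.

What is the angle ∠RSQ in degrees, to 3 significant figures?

151°

Checks: |SQ| = 12.20 ✓; |SU| = 12.20 ✓; ∠(SU, UR) = 90.00° ✓; |UR| = 39.50 ✓; |HR| = 58.41 ✓.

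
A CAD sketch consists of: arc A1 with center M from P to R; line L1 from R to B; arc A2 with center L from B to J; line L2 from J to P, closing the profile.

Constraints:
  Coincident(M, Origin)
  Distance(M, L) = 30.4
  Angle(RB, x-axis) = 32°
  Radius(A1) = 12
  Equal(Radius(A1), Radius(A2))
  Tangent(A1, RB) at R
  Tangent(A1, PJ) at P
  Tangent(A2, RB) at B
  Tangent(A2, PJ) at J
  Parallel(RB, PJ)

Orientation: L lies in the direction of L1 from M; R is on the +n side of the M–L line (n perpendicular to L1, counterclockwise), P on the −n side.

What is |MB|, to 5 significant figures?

32.683

Tangency of A1 to both parallel lines with radius 12.0 puts R and P at M ± 12.0·n: R = (-6.3590, 10.177), P = (6.3590, -10.177). Equal radii place B and J the same way about L: B = L + 12.0·n = (19.422, 26.286), J = L − 12.0·n = (32.140, 5.9330). Then |MB| = |B − M| = 32.683.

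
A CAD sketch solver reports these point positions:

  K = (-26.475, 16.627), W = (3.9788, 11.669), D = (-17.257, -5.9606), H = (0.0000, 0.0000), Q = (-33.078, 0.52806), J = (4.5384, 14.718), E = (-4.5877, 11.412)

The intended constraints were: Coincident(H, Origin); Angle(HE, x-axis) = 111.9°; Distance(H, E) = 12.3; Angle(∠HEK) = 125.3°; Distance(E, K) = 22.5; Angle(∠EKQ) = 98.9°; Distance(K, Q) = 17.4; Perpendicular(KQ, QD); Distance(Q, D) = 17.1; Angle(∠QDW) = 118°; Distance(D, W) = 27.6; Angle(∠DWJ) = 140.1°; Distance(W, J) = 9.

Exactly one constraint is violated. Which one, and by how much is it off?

Distance(W, J) = 9 — off by 5.90.

H = (0.00, 0.00) ✓; HE at 111.9° ✓; |HE| = 12.30 ✓; ∠HEK = 125.3° ✓; |EK| = 22.50 ✓; ∠EKQ = 98.90° ✓; |KQ| = 17.40 ✓; ∠(KQ, QD) = 90.00° ✓; |QD| = 17.10 ✓; ∠QDW = 118.0° ✓; |DW| = 27.60 ✓; ∠DWJ = 140.1° ✓; |WJ| = 3.100 ✗.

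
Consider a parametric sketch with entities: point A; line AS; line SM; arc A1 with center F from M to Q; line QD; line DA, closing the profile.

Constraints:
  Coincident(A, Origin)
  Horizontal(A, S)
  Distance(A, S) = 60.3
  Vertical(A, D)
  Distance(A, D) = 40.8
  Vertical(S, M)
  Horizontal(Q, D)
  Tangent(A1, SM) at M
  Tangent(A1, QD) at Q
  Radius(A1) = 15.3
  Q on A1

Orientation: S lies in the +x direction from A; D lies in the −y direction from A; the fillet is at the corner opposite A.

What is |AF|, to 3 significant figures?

51.7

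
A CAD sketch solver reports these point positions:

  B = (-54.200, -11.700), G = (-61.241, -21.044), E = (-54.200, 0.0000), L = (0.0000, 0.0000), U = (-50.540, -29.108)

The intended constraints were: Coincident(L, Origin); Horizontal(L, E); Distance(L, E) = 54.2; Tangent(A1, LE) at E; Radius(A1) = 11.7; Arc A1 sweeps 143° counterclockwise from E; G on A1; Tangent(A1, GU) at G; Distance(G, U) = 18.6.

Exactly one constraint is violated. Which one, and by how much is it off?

Distance(G, U) = 18.6 — off by 5.20.

L = (0.00, 0.00) ✓; L.y = 0.00, E.y = 0.00 ✓; |LE| = 54.20 ✓; ∠(BE, EL) = 90.00° ✓; |BE| = 11.70 ✓; bearing(B→G) − bearing(B→E) = 143.0° ✓; |BG| = 11.70 ✓; ∠(BG, GU) = 90.00° ✓; |GU| = 13.40 ✗.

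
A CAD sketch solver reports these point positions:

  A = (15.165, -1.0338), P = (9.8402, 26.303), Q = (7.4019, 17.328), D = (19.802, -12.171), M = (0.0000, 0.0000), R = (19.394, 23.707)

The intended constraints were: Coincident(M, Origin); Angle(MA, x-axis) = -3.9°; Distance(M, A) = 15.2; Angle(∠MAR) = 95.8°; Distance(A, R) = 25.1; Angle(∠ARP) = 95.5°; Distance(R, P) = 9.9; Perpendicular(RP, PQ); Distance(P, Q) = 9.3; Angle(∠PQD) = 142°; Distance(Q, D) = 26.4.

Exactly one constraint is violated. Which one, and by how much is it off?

Distance(Q, D) = 26.4 — off by 5.60.

M = (0.00, 0.00) ✓; MA at -3.900° ✓; |MA| = 15.20 ✓; ∠MAR = 95.80° ✓; |AR| = 25.10 ✓; ∠ARP = 95.50° ✓; |RP| = 9.900 ✓; ∠(RP, PQ) = 90.00° ✓; |PQ| = 9.300 ✓; ∠PQD = 142.0° ✓; |QD| = 32.00 ✗.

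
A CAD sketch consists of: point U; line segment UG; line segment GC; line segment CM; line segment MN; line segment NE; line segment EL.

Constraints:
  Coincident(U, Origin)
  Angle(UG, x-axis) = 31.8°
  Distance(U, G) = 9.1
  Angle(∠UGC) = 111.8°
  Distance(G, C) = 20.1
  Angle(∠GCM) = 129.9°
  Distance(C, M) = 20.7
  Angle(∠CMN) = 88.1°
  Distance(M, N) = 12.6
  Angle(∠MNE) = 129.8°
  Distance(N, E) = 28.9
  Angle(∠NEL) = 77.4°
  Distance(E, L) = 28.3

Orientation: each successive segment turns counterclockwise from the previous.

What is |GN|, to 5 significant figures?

33.296

∠GCM = 129.9° gives CM at 150.10° from the x-axis; with |CM| = 20.7, M = (-13.701, 34.909). ∠CMN = 88.1° gives MN at -118.00° from the x-axis; with |MN| = 12.6, N = (-19.616, 23.783). Then |GN| = |N − G| = 33.296.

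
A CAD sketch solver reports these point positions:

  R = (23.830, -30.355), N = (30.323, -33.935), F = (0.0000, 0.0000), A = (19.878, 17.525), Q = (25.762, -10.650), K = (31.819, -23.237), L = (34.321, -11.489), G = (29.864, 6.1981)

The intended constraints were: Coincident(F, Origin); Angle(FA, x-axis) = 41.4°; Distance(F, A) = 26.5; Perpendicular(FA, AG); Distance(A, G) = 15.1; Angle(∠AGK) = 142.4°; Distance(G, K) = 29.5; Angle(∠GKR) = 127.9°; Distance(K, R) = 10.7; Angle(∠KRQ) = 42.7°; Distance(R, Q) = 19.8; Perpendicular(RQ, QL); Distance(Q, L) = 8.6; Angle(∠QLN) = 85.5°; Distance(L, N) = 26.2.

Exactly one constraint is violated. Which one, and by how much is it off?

Distance(L, N) = 26.2 — off by 3.40.

F = (0.00, 0.00) ✓; FA at 41.40° ✓; |FA| = 26.50 ✓; ∠(FA, AG) = 90.00° ✓; |AG| = 15.10 ✓; ∠AGK = 142.4° ✓; |GK| = 29.50 ✓; ∠GKR = 127.9° ✓; |KR| = 10.70 ✓; ∠KRQ = 42.70° ✓; |RQ| = 19.80 ✓; ∠(RQ, QL) = 90.00° ✓; |QL| = 8.600 ✓; ∠QLN = 85.50° ✓; |LN| = 22.80 ✗.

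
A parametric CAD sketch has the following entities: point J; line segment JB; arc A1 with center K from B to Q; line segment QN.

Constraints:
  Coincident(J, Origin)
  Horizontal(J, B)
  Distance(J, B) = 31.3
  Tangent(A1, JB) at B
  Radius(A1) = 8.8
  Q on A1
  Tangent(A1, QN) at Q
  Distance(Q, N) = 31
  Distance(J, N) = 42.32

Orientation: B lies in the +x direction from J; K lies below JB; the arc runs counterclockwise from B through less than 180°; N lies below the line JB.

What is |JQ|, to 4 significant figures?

23.82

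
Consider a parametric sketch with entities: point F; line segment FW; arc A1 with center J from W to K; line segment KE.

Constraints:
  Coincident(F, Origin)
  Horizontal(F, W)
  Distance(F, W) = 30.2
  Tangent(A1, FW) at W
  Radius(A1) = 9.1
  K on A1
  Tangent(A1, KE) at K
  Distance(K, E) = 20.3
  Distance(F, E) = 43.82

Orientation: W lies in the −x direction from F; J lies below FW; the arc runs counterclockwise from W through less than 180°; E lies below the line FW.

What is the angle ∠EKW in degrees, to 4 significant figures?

123.5°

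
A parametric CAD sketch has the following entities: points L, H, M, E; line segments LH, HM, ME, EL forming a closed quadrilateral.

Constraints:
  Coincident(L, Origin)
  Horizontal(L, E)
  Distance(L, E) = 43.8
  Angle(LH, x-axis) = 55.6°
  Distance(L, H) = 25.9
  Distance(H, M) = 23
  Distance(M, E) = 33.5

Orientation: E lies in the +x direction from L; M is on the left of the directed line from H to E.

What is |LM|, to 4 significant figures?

47.53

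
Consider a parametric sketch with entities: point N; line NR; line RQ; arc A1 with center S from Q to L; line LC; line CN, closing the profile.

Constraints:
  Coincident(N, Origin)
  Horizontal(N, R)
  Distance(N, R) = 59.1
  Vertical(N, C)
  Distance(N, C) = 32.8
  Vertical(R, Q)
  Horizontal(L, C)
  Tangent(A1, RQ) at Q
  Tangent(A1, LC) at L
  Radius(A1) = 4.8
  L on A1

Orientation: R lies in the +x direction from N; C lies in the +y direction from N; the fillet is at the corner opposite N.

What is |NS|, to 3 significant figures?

61.1

N is at the origin; NR is horizontal with |NR| = 59.1 and R on the +x side, so R = (59.1, 0.00). N and C share the same x with |NC| = 32.8 and C on the +y side, so C = (0.00, 32.8). The virtual corner opposite N is at (59.1, 32.8). A1 meets RQ tangentially, so SQ is at right angles to RQ and since A1 is tangent to LC there, SL ⟂ LC, with radius 4.8, so the center S sits 4.8 in from both sides at S = (54.3, 28.0). Then |NS| = |S − N| = 61.1.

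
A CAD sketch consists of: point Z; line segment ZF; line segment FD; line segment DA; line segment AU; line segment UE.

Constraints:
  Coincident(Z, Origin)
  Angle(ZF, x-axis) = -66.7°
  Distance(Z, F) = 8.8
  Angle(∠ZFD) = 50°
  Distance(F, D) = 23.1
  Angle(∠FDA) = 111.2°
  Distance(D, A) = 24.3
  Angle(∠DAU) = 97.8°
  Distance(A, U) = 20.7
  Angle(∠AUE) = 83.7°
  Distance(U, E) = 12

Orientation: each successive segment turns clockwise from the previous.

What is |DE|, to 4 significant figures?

25.73

Z is at the origin; ZF runs at -66.7° with length 8.8, so F = (3.481, -8.082). ∠ZFD = 50.0° gives FD at 163.3° from the x-axis; with |FD| = 23.1, D = (-18.64, -1.444). ∠FDA = 111.2° gives DA at 94.50° from the x-axis; with |DA| = 24.3, A = (-20.55, 22.78). ∠DAU = 97.8° gives AU at 12.30° from the x-axis; with |AU| = 20.7, U = (-0.3266, 27.19). ∠AUE = 83.7° gives UE at -84.00° from the x-axis; with |UE| = 12.0, E = (0.9277, 15.26). Then |DE| = |E − D| = 25.73.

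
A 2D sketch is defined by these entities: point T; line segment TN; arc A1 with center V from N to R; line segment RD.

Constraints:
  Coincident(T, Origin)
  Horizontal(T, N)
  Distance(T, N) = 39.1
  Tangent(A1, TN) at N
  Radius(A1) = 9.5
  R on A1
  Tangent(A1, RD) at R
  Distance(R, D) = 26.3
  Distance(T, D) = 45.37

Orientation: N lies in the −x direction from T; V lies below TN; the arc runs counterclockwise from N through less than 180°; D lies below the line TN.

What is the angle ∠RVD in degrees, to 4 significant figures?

70.14°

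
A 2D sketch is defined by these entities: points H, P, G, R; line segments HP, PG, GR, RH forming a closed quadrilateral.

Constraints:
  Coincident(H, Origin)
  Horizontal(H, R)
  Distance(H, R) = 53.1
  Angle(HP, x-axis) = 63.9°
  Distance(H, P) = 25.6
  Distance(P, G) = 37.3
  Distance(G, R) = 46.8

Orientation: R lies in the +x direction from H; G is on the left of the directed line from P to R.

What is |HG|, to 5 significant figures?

61.193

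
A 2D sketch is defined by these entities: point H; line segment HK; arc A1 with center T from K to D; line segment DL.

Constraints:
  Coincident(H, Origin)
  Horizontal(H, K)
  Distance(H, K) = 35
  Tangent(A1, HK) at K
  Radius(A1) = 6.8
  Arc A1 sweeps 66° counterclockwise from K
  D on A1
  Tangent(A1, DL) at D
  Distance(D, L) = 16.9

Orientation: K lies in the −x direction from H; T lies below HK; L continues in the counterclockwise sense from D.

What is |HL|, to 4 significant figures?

51.88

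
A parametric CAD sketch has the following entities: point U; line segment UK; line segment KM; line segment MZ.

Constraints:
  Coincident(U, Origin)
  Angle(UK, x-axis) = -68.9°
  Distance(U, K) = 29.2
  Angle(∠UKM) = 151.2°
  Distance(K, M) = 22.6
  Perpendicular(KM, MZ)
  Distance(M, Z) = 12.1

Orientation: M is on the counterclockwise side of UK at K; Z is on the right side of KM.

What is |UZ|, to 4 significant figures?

54.83

U is at the origin; UK runs at -68.9° with length 29.2, so K = 29.2·(cos -68.9°, sin -68.9°) = (10.51, -27.24). ∠UKM = 151.2°, so KM runs at -68.9° + (180° − 151.2°) = -40.10° from the x-axis; with |KM| = 22.6, M = K + 22.6·(cos -40.10°, sin -40.10°) = (27.80, -41.80). KM is perpendicular to MZ; with |MZ| = 12.1 on the right of KM, Z = M + 12.1·(-0.6441, -0.7649) = (20.01, -51.05). Then |UZ| = |Z − U| = 54.83.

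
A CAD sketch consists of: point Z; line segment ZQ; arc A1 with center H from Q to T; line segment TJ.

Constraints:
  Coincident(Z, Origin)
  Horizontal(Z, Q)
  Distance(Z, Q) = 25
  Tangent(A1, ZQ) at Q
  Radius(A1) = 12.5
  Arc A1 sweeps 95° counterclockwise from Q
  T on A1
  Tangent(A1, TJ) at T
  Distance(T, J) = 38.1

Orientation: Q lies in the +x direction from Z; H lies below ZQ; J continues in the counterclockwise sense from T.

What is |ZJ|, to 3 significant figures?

53.9

On A1, Q sits at bearing 90° from H; a 95° counterclockwise sweep puts T at bearing 185°, so T = H + 12.5·(cos 185°, sin 185°) = (12.5, -13.6). The tangent condition forces HT to be normal to TJ, so TJ runs along (−sin 185°, cos 185°); with |TJ| = 38.1, J = (15.9, -51.5). Then |ZJ| = |J − Z| = 53.9.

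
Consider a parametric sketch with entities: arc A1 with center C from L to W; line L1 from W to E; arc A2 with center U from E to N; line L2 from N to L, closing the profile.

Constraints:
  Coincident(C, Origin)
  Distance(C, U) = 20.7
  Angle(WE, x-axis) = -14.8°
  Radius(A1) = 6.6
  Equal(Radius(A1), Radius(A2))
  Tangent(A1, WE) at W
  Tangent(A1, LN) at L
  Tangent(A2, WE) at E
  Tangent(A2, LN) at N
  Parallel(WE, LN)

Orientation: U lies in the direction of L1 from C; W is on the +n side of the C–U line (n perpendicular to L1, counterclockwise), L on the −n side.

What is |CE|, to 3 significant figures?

21.7

The slot axis is L1's direction at -14.8°, so u = (cos -14.8°, sin -14.8°) = (0.967, -0.255) and n = (−sin -14.8°, cos -14.8°) = (0.255, 0.967). C is at the origin and U lies 20.7 along u from C, so U = 20.7·u = (20.0, -5.29). Tangency of A1 to both parallel lines with radius 6.6 puts W and L at C ± 6.6·n: W = (1.69, 6.38), L = (-1.69, -6.38). Equal radii place E and N the same way about U: E = U + 6.6·n = (21.7, 1.09), N = U − 6.6·n = (18.3, -11.7). Then |CE| = |E − C| = 21.7.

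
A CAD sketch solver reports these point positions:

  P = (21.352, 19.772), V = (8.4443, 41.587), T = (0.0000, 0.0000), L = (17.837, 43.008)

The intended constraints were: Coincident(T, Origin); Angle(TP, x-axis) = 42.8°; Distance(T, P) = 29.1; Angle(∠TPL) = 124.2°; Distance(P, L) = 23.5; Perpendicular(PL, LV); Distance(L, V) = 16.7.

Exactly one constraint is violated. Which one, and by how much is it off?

Distance(L, V) = 16.7 — off by 7.20.

T = (0.00, 0.00) ✓; TP at 42.80° ✓; |TP| = 29.10 ✓; ∠TPL = 124.2° ✓; |PL| = 23.50 ✓; ∠(PL, LV) = 90.00° ✓; |LV| = 9.500 ✗.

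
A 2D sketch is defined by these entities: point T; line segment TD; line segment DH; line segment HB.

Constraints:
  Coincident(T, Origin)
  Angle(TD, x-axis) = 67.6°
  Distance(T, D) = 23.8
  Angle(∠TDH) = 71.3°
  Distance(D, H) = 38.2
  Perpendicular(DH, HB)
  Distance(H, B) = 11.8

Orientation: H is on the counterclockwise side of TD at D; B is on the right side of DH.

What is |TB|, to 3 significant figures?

46.0

T is at the origin; TD runs at 67.6° with length 23.8, so D = 23.8·(cos 67.6°, sin 67.6°) = (9.07, 22.0). ∠TDH = 71.3°, so DH runs at 67.6° + (180° − 71.3°) = 176° from the x-axis; with |DH| = 38.2, H = D + 38.2·(cos 176°, sin 176°) = (-29.1, 24.5). DH ⟂ HB; with |HB| = 11.8 on the right of DH, B = H + 11.8·(0.0645, 0.998) = (-28.3, 36.2). Then |TB| = |B − T| = 46.0.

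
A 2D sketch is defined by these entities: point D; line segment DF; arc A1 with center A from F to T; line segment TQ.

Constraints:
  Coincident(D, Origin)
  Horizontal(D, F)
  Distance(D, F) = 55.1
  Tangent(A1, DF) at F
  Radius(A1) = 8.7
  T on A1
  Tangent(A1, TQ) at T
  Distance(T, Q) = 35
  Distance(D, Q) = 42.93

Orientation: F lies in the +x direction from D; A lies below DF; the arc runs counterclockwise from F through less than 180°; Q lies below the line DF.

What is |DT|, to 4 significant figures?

48.09

D is at the origin; DF is horizontal with |DF| = 55.1 and F on the +x side, so F = (55.10, 0.000). A1 meets DF tangentially, so AF is at right angles to DF, so A = F + (0, -8.7) = (55.10, -8.700). Since AT ⟂ TQ (tangency), |AQ| = √(8.7² + 35.0²) = 36.07 regardless of where T sits on A1. So Q lies on both circle(D, 42.93) and circle(A, 36.07); the below-DF intersection is Q = (28.02, -32.52). T is the foot of the tangent from Q: T = (47.95, -3.747).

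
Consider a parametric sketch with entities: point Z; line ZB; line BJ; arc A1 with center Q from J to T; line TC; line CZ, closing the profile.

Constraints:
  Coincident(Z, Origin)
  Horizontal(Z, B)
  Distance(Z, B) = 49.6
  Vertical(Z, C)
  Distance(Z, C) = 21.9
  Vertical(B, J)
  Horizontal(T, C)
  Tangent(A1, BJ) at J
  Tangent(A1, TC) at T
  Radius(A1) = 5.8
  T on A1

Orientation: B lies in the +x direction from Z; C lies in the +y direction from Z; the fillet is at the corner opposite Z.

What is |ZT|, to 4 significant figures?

48.97

The virtual corner opposite Z is at (49.60, 21.90). The tangent condition forces QJ to be normal to BJ and A1 meets TC tangentially, so QT is at right angles to TC, with radius 5.8, so the center Q sits 5.8 in from both sides at Q = (43.80, 16.10). That places the tangent points at J = (49.60, 16.10) on BJ and T = (43.80, 21.90) on TC. Then |ZT| = |T − Z| = 48.97.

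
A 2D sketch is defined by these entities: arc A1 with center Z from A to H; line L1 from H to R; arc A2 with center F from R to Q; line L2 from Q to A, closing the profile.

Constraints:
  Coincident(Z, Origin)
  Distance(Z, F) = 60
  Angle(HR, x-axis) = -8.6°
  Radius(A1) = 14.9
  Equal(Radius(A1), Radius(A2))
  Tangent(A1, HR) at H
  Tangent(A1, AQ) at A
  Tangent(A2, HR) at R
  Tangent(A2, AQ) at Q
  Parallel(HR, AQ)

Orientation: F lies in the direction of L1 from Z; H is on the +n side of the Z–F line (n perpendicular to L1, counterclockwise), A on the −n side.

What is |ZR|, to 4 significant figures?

61.82

Tangency of A1 to both parallel lines with radius 14.9 puts H and A at Z ± 14.9·n: H = (2.228, 14.73), A = (-2.228, -14.73). Equal radii place R and Q the same way about F: R = F + 14.9·n = (61.55, 5.760), Q = F − 14.9·n = (57.10, -23.70). Then |ZR| = |R − Z| = 61.82.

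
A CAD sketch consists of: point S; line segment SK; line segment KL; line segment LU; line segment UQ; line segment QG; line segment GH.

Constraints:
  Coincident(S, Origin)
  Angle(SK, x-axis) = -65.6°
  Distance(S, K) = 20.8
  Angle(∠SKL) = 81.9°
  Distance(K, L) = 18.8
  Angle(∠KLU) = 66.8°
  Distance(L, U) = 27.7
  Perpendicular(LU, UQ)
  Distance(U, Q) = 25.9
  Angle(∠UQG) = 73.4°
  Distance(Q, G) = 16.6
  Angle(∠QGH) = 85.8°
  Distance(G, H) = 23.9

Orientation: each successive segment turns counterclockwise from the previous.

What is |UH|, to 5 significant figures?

7.5151

∠UQG = 73.4° gives QG at -17.700° from the x-axis; with |QG| = 16.6, G = (2.7843, -19.674). ∠QGH = 85.8° gives GH at 76.500° from the x-axis; with |GH| = 23.9, H = (8.3636, 3.5654). Then |UH| = |H − U| = 7.5151.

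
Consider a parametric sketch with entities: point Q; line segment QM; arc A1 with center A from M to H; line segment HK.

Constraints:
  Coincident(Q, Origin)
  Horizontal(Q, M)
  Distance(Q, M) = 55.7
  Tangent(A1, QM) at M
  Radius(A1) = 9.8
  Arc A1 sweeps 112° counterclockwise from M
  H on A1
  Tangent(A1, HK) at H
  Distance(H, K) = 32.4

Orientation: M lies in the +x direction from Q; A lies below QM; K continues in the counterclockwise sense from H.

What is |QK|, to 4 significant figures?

73.11

Q is at the origin; Q and M share the same y with |QM| = 55.7 and M on the +x side, so M = (55.70, 0.000). A1 meets QM tangentially, so AM is at right angles to QM, so A = M + (0, -9.8) = (55.70, -9.800). On A1, M sits at bearing 90° from A; a 112° counterclockwise sweep puts H at bearing 202°, so H = A + 9.8·(cos 202°, sin 202°) = (46.61, -13.47). Since A1 is tangent to HK there, AH ⟂ HK, so HK runs along (−sin 202°, cos 202°); with |HK| = 32.4, K = (58.75, -43.51). Then |QK| = |K − Q| = 73.11.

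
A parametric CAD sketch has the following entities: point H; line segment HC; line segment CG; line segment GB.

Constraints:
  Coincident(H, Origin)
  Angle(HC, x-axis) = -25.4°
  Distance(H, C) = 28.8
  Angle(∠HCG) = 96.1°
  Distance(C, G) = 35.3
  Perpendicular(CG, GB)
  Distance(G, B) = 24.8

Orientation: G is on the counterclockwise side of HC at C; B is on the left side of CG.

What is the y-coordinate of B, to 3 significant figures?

30.7

∠HCG = 96.1°, so CG runs at -25.4° + (180° − 96.1°) = 58.5° from the x-axis; with |CG| = 35.3, G = C + 35.3·(cos 58.5°, sin 58.5°) = (44.5, 17.7). CG is perpendicular to GB; with |GB| = 24.8 on the left of CG, B = G + 24.8·(-0.853, 0.522) = (23.3, 30.7). So B.y = 30.7.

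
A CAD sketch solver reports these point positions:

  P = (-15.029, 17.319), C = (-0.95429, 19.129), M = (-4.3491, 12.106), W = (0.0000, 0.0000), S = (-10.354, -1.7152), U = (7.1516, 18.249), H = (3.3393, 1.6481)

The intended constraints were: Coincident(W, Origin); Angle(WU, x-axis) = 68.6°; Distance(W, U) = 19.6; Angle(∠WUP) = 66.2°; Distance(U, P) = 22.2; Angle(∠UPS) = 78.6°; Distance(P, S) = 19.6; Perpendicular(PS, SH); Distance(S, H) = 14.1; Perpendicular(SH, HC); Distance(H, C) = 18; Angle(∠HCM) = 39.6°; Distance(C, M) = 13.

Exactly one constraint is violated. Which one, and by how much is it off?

Distance(C, M) = 13 — off by 5.20.

W = (0.00, 0.00) ✓; WU at 68.60° ✓; |WU| = 19.60 ✓; ∠WUP = 66.20° ✓; |UP| = 22.20 ✓; ∠UPS = 78.60° ✓; |PS| = 19.60 ✓; ∠(PS, SH) = 90.00° ✓; |SH| = 14.10 ✓; ∠(SH, HC) = 90.00° ✓; |HC| = 18.00 ✓; ∠HCM = 39.60° ✓; |CM| = 7.800 ✗.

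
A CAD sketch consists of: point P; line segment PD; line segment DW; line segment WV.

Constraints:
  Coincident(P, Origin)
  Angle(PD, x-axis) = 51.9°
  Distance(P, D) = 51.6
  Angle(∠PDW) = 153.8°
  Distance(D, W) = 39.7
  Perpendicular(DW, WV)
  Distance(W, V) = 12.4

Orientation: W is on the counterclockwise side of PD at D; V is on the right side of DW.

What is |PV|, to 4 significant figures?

92.92

P is at the origin; PD runs at 51.9° with length 51.6, so D = 51.6·(cos 51.9°, sin 51.9°) = (31.84, 40.61). ∠PDW = 153.8°, so DW runs at 51.9° + (180° − 153.8°) = 78.10° from the x-axis; with |DW| = 39.7, W = D + 39.7·(cos 78.10°, sin 78.10°) = (40.03, 79.45). DW is perpendicular to WV; with |WV| = 12.4 on the right of DW, V = W + 12.4·(0.9785, -0.2062) = (52.16, 76.90). Then |PV| = |V − P| = 92.92.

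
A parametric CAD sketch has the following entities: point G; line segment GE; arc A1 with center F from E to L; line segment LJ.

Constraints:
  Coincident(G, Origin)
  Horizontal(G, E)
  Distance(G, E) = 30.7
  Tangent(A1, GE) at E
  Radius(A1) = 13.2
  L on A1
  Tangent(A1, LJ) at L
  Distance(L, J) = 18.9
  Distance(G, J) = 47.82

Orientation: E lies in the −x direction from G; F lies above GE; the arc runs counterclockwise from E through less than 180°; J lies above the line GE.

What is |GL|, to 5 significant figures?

29.019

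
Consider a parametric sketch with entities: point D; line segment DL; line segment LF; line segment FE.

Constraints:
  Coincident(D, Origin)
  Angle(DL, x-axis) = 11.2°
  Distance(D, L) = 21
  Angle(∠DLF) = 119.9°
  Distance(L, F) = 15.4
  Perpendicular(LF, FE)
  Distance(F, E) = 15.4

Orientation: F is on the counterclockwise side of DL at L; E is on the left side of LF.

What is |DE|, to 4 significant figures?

26.02

∠DLF = 119.9°, so LF runs at 11.2° + (180° − 119.9°) = 71.30° from the x-axis; with |LF| = 15.4, F = L + 15.4·(cos 71.30°, sin 71.30°) = (25.54, 18.67). The perpendicularity gives FE at right angles to LF; with |FE| = 15.4 on the left of LF, E = F + 15.4·(-0.9472, 0.3206) = (10.95, 23.60). Then |DE| = |E − D| = 26.02.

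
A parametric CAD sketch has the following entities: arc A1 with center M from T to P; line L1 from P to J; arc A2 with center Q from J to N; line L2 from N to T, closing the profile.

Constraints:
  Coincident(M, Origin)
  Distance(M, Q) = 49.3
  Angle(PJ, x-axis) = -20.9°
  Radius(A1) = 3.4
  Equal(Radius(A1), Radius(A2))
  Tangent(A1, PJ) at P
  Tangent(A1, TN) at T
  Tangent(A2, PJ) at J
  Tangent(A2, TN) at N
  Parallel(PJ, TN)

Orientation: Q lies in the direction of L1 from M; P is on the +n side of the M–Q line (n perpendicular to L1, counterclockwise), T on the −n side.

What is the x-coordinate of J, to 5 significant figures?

47.269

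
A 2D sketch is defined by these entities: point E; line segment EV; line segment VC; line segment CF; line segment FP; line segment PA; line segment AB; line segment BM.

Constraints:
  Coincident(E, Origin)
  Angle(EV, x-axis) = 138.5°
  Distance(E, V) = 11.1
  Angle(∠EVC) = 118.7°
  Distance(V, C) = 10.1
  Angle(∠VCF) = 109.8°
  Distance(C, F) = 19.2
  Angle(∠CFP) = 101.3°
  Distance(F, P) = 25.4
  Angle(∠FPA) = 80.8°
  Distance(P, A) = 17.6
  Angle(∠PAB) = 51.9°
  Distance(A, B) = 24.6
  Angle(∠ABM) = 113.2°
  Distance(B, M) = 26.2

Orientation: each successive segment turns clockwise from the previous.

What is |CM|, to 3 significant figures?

48.0

∠PAB = 51.9° gives AB at 61.0° from the x-axis; with |AB| = 24.6, B = (15.5, 14.2). ∠ABM = 113.2° gives BM at -5.80° from the x-axis; with |BM| = 26.2, M = (41.6, 11.5). Then |CM| = |M − C| = 48.0.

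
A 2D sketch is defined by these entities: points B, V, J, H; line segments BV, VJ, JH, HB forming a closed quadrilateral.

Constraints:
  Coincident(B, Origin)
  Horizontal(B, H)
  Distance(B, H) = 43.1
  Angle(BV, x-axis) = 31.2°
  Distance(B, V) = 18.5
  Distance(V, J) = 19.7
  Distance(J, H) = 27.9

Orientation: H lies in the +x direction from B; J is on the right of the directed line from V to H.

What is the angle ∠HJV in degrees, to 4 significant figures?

72.49°

Checks: |VJ| = 19.70 ✓; |JH| = 27.90 ✓.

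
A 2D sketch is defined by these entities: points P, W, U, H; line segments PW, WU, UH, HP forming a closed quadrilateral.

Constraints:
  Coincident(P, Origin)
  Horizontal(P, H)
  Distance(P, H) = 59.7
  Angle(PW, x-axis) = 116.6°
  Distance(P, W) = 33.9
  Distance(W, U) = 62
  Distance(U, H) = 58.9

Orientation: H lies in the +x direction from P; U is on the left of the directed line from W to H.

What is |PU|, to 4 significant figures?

69.52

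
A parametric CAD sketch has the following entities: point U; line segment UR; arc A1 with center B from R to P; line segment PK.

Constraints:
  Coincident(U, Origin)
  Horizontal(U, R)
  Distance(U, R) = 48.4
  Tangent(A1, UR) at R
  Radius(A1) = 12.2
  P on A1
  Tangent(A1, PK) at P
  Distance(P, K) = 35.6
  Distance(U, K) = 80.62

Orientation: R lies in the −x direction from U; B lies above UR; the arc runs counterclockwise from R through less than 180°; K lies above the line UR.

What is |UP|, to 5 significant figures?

45.593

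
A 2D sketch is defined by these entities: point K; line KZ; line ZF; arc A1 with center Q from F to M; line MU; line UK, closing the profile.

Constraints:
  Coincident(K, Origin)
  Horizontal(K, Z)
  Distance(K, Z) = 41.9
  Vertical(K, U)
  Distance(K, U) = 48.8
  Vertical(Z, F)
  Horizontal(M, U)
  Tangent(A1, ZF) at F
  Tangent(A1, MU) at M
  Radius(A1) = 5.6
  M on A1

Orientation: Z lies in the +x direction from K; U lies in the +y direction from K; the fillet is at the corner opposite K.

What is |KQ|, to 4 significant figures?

56.43

K and U share the same x with |KU| = 48.8 and U on the +y side, so U = (0.000, 48.80). The virtual corner opposite K is at (41.90, 48.80). The tangent condition forces QF to be normal to ZF and since A1 is tangent to MU there, QM ⟂ MU, with radius 5.6, so the center Q sits 5.6 in from both sides at Q = (36.30, 43.20). Then |KQ| = |Q − K| = 56.43.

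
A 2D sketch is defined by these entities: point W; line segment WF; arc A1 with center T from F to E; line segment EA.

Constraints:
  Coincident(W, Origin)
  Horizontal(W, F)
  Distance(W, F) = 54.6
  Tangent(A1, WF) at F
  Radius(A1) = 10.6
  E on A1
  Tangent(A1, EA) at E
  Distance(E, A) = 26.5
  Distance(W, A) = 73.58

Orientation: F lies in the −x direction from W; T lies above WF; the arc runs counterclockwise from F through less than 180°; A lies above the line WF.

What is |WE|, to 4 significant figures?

49.50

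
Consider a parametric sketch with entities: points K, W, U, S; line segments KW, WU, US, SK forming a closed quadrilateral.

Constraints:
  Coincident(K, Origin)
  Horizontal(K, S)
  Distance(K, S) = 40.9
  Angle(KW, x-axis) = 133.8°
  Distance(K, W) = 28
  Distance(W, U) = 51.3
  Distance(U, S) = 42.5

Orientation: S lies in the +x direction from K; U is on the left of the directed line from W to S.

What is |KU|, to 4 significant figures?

49.04

Checks: |WU| = 51.30 ✓; |US| = 42.50 ✓.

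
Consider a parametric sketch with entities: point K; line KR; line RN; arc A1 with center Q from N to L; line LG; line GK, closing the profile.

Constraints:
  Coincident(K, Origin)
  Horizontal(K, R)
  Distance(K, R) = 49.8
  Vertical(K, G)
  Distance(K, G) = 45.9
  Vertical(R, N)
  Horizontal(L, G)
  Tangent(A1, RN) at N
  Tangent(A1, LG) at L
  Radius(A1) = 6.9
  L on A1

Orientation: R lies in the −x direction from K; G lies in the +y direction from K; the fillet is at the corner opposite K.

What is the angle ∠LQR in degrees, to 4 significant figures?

170.0°

K is at the origin; KR is horizontal with |KR| = 49.8 and R on the −x side, so R = (-49.80, 0.000). KG is vertical with |KG| = 45.9 and G on the +y side, so G = (0.000, 45.90). The virtual corner opposite K is at (-49.80, 45.90). Tangency of A1 to RN means the radius QN is perpendicular to RN and tangency of A1 to LG means the radius QL is perpendicular to LG, with radius 6.9, so the center Q sits 6.9 in from both sides at Q = (-42.90, 39.00). That places the tangent points at N = (-49.80, 39.00) on RN and L = (-42.90, 45.90) on LG. Then cos ∠LQR = QL·QR / (|QL||QR|), giving 170.0°.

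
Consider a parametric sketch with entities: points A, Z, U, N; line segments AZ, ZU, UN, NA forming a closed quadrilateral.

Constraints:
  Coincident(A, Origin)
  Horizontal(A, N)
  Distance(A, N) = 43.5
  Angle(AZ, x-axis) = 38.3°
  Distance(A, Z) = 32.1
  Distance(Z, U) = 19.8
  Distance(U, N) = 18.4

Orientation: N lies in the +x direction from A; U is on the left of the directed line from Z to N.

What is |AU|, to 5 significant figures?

48.531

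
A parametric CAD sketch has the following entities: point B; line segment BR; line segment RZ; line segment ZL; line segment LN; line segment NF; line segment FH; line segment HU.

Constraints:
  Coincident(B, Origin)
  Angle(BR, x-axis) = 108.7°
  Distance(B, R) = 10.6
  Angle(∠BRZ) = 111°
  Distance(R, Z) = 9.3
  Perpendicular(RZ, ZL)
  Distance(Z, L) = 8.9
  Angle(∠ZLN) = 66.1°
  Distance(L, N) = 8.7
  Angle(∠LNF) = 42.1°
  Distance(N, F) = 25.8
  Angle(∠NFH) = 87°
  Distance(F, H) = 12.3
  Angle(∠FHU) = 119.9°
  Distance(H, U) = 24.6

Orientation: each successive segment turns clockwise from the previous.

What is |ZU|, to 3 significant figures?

26.7

∠NFH = 87.0° gives FH at -35.1° from the x-axis; with |FH| = 12.3, H = (24.8, 21.5). ∠FHU = 119.9° gives HU at -95.2° from the x-axis; with |HU| = 24.6, U = (22.6, -2.95). Then |ZU| = |U − Z| = 26.7.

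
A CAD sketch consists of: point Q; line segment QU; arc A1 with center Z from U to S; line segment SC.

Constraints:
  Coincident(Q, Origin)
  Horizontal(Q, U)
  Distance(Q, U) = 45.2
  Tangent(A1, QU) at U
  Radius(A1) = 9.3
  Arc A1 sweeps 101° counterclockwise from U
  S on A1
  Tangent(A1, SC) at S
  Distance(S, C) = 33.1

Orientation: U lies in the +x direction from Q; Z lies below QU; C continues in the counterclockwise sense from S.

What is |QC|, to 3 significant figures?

60.8

On A1, U sits at bearing 90° from Z; a 101° counterclockwise sweep puts S at bearing 191°, so S = Z + 9.3·(cos 191°, sin 191°) = (36.1, -11.1). Tangency of A1 to SC means the radius ZS is perpendicular to SC, so SC runs along (−sin 191°, cos 191°); with |SC| = 33.1, C = (42.4, -43.6). Then |QC| = |C − Q| = 60.8.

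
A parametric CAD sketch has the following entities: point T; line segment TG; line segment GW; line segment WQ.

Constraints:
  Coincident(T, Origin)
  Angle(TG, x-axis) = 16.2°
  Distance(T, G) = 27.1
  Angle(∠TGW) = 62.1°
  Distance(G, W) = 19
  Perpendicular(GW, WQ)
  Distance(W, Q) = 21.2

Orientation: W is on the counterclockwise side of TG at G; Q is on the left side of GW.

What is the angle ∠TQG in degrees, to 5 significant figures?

71.651°

T is at the origin; TG runs at 16.2° with length 27.1, so G = 27.1·(cos 16.2°, sin 16.2°) = (26.024, 7.5607). ∠TGW = 62.1°, so GW runs at 16.2° + (180° − 62.1°) = 134.10° from the x-axis; with |GW| = 19.0, W = G + 19.0·(cos 134.10°, sin 134.10°) = (12.802, 21.205). The perpendicularity gives WQ at right angles to GW; with |WQ| = 21.2 on the left of GW, Q = W + 21.2·(-0.71813, -0.69591) = (-2.4227, 6.4517). Then cos ∠TQG = QT·QG / (|QT||QG|), giving 71.651°.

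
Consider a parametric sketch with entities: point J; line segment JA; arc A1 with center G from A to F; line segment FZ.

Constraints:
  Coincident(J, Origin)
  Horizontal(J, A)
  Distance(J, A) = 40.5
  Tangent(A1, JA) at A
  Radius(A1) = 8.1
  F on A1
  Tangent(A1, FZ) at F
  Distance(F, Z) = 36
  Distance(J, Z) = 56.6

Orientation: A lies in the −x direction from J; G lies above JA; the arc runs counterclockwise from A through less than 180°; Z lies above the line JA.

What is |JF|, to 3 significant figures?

33.6

Checks: |GF| = 8.100 ✓; ∠(GF, FZ) = 90.00° ✓; |FZ| = 36.00 ✓; |JZ| = 56.60 ✓.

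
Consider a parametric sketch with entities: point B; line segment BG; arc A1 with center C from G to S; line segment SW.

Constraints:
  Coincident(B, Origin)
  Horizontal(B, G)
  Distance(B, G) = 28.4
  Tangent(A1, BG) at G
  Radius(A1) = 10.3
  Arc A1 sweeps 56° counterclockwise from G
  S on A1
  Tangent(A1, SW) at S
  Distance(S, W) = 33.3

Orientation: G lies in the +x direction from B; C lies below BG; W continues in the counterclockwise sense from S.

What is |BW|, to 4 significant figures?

32.17

On A1, G sits at bearing 90° from C; a 56° counterclockwise sweep puts S at bearing 146°, so S = C + 10.3·(cos 146°, sin 146°) = (19.86, -4.540). The tangent condition forces CS to be normal to SW, so SW runs along (−sin 146°, cos 146°); with |SW| = 33.3, W = (1.240, -32.15). Then |BW| = |W − B| = 32.17.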